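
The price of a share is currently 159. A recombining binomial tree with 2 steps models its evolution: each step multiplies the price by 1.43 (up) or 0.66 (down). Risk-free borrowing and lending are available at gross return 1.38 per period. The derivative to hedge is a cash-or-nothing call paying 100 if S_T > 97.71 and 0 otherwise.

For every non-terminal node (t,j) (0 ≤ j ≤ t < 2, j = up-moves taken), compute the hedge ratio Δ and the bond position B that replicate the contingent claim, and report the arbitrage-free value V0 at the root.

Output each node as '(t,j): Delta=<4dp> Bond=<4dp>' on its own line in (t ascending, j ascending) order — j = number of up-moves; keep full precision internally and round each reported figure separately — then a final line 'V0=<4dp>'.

(0,0): Delta=0.0384 Bond=46.1776
(1,0): Delta=1.2376 Bond=-62.1118
(1,1): Delta=0.0000 Bond=72.4638
V0=52.2886

No-arbitrage ⇒ martingale measure with p* = (R−d)/(u−d) = 0.9351.
Payoff layer (t=2): V(2,0)=0.0000, V(2,1)=100.0000, V(2,2)=100.0000
(1,0): S=104.9400. Δ = (V_up−V_dn)/(S_up−S_dn) = (100.0000−0.0000)/(150.0642−69.2604) = 1.2376. V = [p*·100.0000 + (1−p*)·0.0000]/1.38 = 67.7583. B = V − Δ·S = -62.1118.
(1,1): S=227.3700. Δ = (V_up−V_dn)/(S_up−S_dn) = (100.0000−100.0000)/(325.1391−150.0642) = 0.0000. V = [p*·100.0000 + (1−p*)·100.0000]/1.38 = 72.4638. B = V − Δ·S = 72.4638.
(0,0): S=159.0000. Δ = (V_up−V_dn)/(S_up−S_dn) = (72.4638−67.7583)/(227.3700−104.9400) = 0.0384. V = [p*·72.4638 + (1−p*)·67.7583]/1.38 = 52.2886. B = V − Δ·S = 46.1776.
Check: Δ(0,0)·S0 + B(0,0) = 52.2886 = V0.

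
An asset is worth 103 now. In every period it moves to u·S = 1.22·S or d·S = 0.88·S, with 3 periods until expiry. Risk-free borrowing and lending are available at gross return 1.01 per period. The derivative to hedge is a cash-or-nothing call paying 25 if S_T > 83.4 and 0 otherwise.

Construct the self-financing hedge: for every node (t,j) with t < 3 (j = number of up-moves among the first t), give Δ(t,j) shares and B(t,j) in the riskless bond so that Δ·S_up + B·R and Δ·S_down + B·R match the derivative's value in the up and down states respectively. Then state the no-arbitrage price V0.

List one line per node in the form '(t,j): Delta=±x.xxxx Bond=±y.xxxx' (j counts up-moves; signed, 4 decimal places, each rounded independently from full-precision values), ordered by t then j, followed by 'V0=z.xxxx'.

No-arbitrage ⇒ martingale measure with p* = (R−d)/(u−d) = 0.3824.
Terminal values V(3,·): V(3,0)=0.0000, V(3,1)=25.0000, V(3,2)=25.0000, V(3,3)=25.0000
Node (2,0) S=79.7632: V=(p*·25.0000+(1−p*)·0.0000)/1.01=9.4642; Δ=(25.0000−0.0000)/(97.3111−70.1916)=0.9218; B=V−Δ·S=-64.0652
Node (2,1) S=110.5808: V=(p*·25.0000+(1−p*)·25.0000)/1.01=24.7525; Δ=(25.0000−25.0000)/(134.9086−97.3111)=0.0000; B=V−Δ·S=24.7525
Node (2,2) S=153.3052: V=(p*·25.0000+(1−p*)·25.0000)/1.01=24.7525; Δ=(25.0000−25.0000)/(187.0323−134.9086)=0.0000; B=V−Δ·S=24.7525
Node (1,0) S=90.6400: V=(p*·24.7525+(1−p*)·9.4642)/1.01=15.1581; Δ=(24.7525−9.4642)/(110.5808−79.7632)=0.4961; B=V−Δ·S=-29.8074
Node (1,1) S=125.6600: V=(p*·24.7525+(1−p*)·24.7525)/1.01=24.5074; Δ=(24.7525−24.7525)/(153.3052−110.5808)=0.0000; B=V−Δ·S=24.5074
Node (0,0) S=103.0000: V=(p*·24.5074+(1−p*)·15.1581)/1.01=18.5474; Δ=(24.5074−15.1581)/(125.6600−90.6400)=0.2670; B=V−Δ·S=-8.9505
The time-0 hedge costs 18.5474, which is the no-arbitrage price.

(0,0): Delta=0.2670 Bond=-8.9505
(1,0): Delta=0.4961 Bond=-29.8074
(1,1): Delta=0.0000 Bond=24.5074
(2,0): Delta=0.9218 Bond=-64.0652
(2,1): Delta=0.0000 Bond=24.7525
(2,2): Delta=0.0000 Bond=24.7525
V0=18.5474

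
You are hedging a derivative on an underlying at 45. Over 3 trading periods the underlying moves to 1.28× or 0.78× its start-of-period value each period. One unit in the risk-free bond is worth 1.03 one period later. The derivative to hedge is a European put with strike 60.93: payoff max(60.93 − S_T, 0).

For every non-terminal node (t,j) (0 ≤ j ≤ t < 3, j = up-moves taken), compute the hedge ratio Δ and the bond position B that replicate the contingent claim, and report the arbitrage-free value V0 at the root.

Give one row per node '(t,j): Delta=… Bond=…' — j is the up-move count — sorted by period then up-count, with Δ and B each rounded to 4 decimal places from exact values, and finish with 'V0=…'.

(0,0): Delta=-0.6498 Bond=43.8240
(1,0): Delta=-1.0000 Bond=57.4324
(1,1): Delta=-0.4363 Bond=32.8451
(2,0): Delta=-1.0000 Bond=59.1553
(2,1): Delta=-1.0000 Bond=59.1553
(2,2): Delta=-0.0928 Bond=8.5056
V0=14.5851

Under the risk-neutral measure, an up-move has probability p* = (R−d)/(u−d) = 0.5000 and values discount at R = 1.03.
Terminal values V(3,·): V(3,0)=39.5752, V(3,1)=25.8862, V(3,2)=3.4222, V(3,3)=0.0000
(2,0): S=27.3780. Δ = (V_up−V_dn)/(S_up−S_dn) = (25.8862−39.5752)/(35.0438−21.3548) = -1.0000. V = [p*·25.8862 + (1−p*)·39.5752]/1.03 = 31.7773. B = V − Δ·S = 59.1553.
(2,1): S=44.9280. Δ = (V_up−V_dn)/(S_up−S_dn) = (3.4222−25.8862)/(57.5078−35.0438) = -1.0000. V = [p*·3.4222 + (1−p*)·25.8862]/1.03 = 14.2273. B = V − Δ·S = 59.1553.
(2,2): S=73.7280. Δ = (V_up−V_dn)/(S_up−S_dn) = (0.0000−3.4222)/(94.3718−57.5078) = -0.0928. V = [p*·0.0000 + (1−p*)·3.4222]/1.03 = 1.6612. B = V − Δ·S = 8.5056.
(1,0): S=35.1000. Δ = (V_up−V_dn)/(S_up−S_dn) = (14.2273−31.7773)/(44.9280−27.3780) = -1.0000. V = [p*·14.2273 + (1−p*)·31.7773]/1.03 = 22.3324. B = V − Δ·S = 57.4324.
(1,1): S=57.6000. Δ = (V_up−V_dn)/(S_up−S_dn) = (1.6612−14.2273)/(73.7280−44.9280) = -0.4363. V = [p*·1.6612 + (1−p*)·14.2273]/1.03 = 7.7129. B = V − Δ·S = 32.8451.
(0,0): S=45.0000. Δ = (V_up−V_dn)/(S_up−S_dn) = (7.7129−22.3324)/(57.6000−35.1000) = -0.6498. V = [p*·7.7129 + (1−p*)·22.3324]/1.03 = 14.5851. B = V − Δ·S = 43.8240.
Root portfolio cost Δ·45+B reproduces V0=14.5851.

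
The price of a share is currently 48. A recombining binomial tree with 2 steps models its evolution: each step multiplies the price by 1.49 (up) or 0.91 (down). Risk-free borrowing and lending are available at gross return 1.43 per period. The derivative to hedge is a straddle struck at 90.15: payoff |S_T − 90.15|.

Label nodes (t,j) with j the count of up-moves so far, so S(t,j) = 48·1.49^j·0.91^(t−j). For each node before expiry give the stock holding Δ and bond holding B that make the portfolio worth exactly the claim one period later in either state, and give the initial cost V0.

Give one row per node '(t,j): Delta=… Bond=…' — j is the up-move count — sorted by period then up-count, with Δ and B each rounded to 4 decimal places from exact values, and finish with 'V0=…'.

(0,0): Delta=-0.2607 Bond=21.5023
(1,0): Delta=-1.0000 Bond=63.0420
(1,1): Delta=-0.2086 Bond=27.0220
V0=8.9899

Since d<R<u, set p* = (R−d)/(u−d) = 0.8966; price each node as the discounted p*-expectation of its children.
Terminal values V(2,·): V(2,0)=50.4012, V(2,1)=25.0668, V(2,2)=16.4148
(1,0): S=43.6800. Δ = (V_up−V_dn)/(S_up−S_dn) = (25.0668−50.4012)/(65.0832−39.7488) = -1.0000. V = [p*·25.0668 + (1−p*)·50.4012]/1.43 = 19.3620. B = V − Δ·S = 63.0420.
(1,1): S=71.5200. Δ = (V_up−V_dn)/(S_up−S_dn) = (16.4148−25.0668)/(106.5648−65.0832) = -0.2086. V = [p*·16.4148 + (1−p*)·25.0668]/1.43 = 12.1048. B = V − Δ·S = 27.0220.
(0,0): S=48.0000. Δ = (V_up−V_dn)/(S_up−S_dn) = (12.1048−19.3620)/(71.5200−43.6800) = -0.2607. V = [p*·12.1048 + (1−p*)·19.3620]/1.43 = 8.9899. B = V − Δ·S = 21.5023.
Check: Δ(0,0)·S0 + B(0,0) = 8.9899 = V0.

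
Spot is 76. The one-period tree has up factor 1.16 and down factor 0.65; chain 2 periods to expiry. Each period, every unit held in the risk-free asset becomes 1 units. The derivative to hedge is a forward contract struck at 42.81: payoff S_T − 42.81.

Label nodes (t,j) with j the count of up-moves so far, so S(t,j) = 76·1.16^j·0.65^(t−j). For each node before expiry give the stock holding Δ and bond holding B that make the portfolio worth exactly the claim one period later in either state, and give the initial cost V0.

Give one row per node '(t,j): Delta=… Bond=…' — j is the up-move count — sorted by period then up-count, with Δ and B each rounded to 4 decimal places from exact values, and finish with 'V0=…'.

Since d<R<u, set p* = (R−d)/(u−d) = 0.6863; price each node as the discounted p*-expectation of its children.
Payoff layer (t=2): V(2,0)=-10.7000, V(2,1)=14.4940, V(2,2)=59.4556
Node (1,0) S=49.4000: V=(p*·14.4940+(1−p*)·-10.7000)/1=6.5900; Δ=(14.4940−-10.7000)/(57.3040−32.1100)=1.0000; B=V−Δ·S=-42.8100
Node (1,1) S=88.1600: V=(p*·59.4556+(1−p*)·14.4940)/1=45.3500; Δ=(59.4556−14.4940)/(102.2656−57.3040)=1.0000; B=V−Δ·S=-42.8100
Node (0,0) S=76.0000: V=(p*·45.3500+(1−p*)·6.5900)/1=33.1900; Δ=(45.3500−6.5900)/(88.1600−49.4000)=1.0000; B=V−Δ·S=-42.8100
Each (Δ,B) replicates both successor values, so the strategy is self-financing and V0 is arbitrage-free.

(0,0): Delta=1.0000 Bond=-42.8100
(1,0): Delta=1.0000 Bond=-42.8100
(1,1): Delta=1.0000 Bond=-42.8100
V0=33.1900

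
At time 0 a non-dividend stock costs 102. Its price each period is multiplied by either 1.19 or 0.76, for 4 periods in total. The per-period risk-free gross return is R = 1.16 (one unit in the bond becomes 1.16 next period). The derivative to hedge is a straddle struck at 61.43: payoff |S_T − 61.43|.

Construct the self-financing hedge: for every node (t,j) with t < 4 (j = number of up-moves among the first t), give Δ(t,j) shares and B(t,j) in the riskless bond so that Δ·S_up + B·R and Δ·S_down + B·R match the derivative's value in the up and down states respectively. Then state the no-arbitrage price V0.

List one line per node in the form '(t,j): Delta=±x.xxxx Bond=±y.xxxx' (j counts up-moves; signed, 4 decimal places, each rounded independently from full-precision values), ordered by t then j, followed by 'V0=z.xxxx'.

Risk-neutral probability p* = (R−d)/(u−d) = (1.16−0.76)/(1.19−0.76) = 0.9302.
Payoff layer (t=4): V(4,0)=27.4006, V(4,1)=8.1471, V(4,2)=21.9998, V(4,3)=69.2035, V(4,4)=143.1146
Node (3,0) S=44.7756: V=(p*·8.1471+(1−p*)·27.4006)/1.16=8.1813; Δ=(8.1471−27.4006)/(53.2829−34.0294)=-1.0000; B=V−Δ·S=52.9569
Node (3,1) S=70.1091: V=(p*·21.9998+(1−p*)·8.1471)/1.16=18.1322; Δ=(21.9998−8.1471)/(83.4298−53.2829)=0.4595; B=V−Δ·S=-14.0834
Node (3,2) S=109.7761: V=(p*·69.2035+(1−p*)·21.9998)/1.16=56.8192; Δ=(69.2035−21.9998)/(130.6335−83.4298)=1.0000; B=V−Δ·S=-52.9569
Node (3,3) S=171.8862: V=(p*·143.1146+(1−p*)·69.2035)/1.16=118.9293; Δ=(143.1146−69.2035)/(204.5446−130.6335)=1.0000; B=V−Δ·S=-52.9569
Node (2,0) S=58.9152: V=(p*·18.1322+(1−p*)·8.1813)/1.16=15.0327; Δ=(18.1322−8.1813)/(70.1091−44.7756)=0.3928; B=V−Δ·S=-8.1088
Node (2,1) S=92.2488: V=(p*·56.8192+(1−p*)·18.1322)/1.16=46.6552; Δ=(56.8192−18.1322)/(109.7761−70.1091)=0.9753; B=V−Δ·S=-43.3145
Node (2,2) S=144.4422: V=(p*·118.9293+(1−p*)·56.8192)/1.16=98.7897; Δ=(118.9293−56.8192)/(171.8862−109.7761)=1.0000; B=V−Δ·S=-45.6525
Node (1,0) S=77.5200: V=(p*·46.6552+(1−p*)·15.0327)/1.16=38.3181; Δ=(46.6552−15.0327)/(92.2488−58.9152)=0.9487; B=V−Δ·S=-35.2226
Node (1,1) S=121.3800: V=(p*·98.7897+(1−p*)·46.6552)/1.16=82.0279; Δ=(98.7897−46.6552)/(144.4422−92.2488)=0.9989; B=V−Δ·S=-39.2150
Node (0,0) S=102.0000: V=(p*·82.0279+(1−p*)·38.3181)/1.16=68.0848; Δ=(82.0279−38.3181)/(121.3800−77.5200)=0.9966; B=V−Δ·S=-33.5659
Root portfolio cost Δ·102+B reproduces V0=68.0848.

(0,0): Delta=0.9966 Bond=-33.5659
(1,0): Delta=0.9487 Bond=-35.2226
(1,1): Delta=0.9989 Bond=-39.2150
(2,0): Delta=0.3928 Bond=-8.1088
(2,1): Delta=0.9753 Bond=-43.3145
(2,2): Delta=1.0000 Bond=-45.6525
(3,0): Delta=-1.0000 Bond=52.9569
(3,1): Delta=0.4595 Bond=-14.0834
(3,2): Delta=1.0000 Bond=-52.9569
(3,3): Delta=1.0000 Bond=-52.9569
V0=68.0848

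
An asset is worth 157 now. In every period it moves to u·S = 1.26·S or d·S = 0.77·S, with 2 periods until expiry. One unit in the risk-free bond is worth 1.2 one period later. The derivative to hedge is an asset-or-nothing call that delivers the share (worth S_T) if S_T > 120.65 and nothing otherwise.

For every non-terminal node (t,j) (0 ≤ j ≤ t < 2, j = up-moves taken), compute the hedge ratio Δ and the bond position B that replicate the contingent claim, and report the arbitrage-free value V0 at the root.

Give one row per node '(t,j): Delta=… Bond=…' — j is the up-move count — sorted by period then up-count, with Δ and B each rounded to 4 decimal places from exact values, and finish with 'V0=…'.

No-arbitrage ⇒ martingale measure with p* = (R−d)/(u−d) = 0.8776.
At expiry t=2: V(2,0)=0.0000, V(2,1)=152.3214, V(2,2)=249.2532
(1,0): S=120.8900. Δ = (V_up−V_dn)/(S_up−S_dn) = (152.3214−0.0000)/(152.3214−93.0853) = 2.5714. V = [p*·152.3214 + (1−p*)·0.0000]/1.2 = 111.3915. B = V − Δ·S = -199.4685.
(1,1): S=197.8200. Δ = (V_up−V_dn)/(S_up−S_dn) = (249.2532−152.3214)/(249.2532−152.3214) = 1.0000. V = [p*·249.2532 + (1−p*)·152.3214]/1.2 = 197.8200. B = V − Δ·S = 0.0000.
(0,0): S=157.0000. Δ = (V_up−V_dn)/(S_up−S_dn) = (197.8200−111.3915)/(197.8200−120.8900) = 1.1235. V = [p*·197.8200 + (1−p*)·111.3915]/1.2 = 156.0308. B = V − Δ·S = -20.3539.
Check: Δ(0,0)·S0 + B(0,0) = 156.0308 = V0.

(0,0): Delta=1.1235 Bond=-20.3539
(1,0): Delta=2.5714 Bond=-199.4685
(1,1): Delta=1.0000 Bond=0.0000
V0=156.0308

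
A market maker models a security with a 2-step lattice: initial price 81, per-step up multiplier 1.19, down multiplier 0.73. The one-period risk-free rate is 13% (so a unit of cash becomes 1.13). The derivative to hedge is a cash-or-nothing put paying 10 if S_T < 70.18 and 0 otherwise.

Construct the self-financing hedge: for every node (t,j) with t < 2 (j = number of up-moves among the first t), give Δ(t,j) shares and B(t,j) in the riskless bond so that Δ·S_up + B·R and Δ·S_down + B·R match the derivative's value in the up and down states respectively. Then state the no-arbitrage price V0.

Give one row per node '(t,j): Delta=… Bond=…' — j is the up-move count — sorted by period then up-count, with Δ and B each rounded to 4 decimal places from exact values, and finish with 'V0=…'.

No-arbitrage ⇒ martingale measure with p* = (R−d)/(u−d) = 0.8696.
Terminal payoffs: V(2,0)=10.0000, V(2,1)=0.0000, V(2,2)=0.0000
Node (1,0) S=59.1300: V=(p*·0.0000+(1−p*)·10.0000)/1.13=1.1543; Δ=(0.0000−10.0000)/(70.3647−43.1649)=-0.3676; B=V−Δ·S=22.8934
Node (1,1) S=96.3900: V=(p*·0.0000+(1−p*)·0.0000)/1.13=0.0000; Δ=(0.0000−0.0000)/(114.7041−70.3647)=0.0000; B=V−Δ·S=0.0000
Node (0,0) S=81.0000: V=(p*·0.0000+(1−p*)·1.1543)/1.13=0.1332; Δ=(0.0000−1.1543)/(96.3900−59.1300)=-0.0310; B=V−Δ·S=2.6426
Self-financing check: at every node Δ·S+B equals the discounted successor values.

(0,0): Delta=-0.0310 Bond=2.6426
(1,0): Delta=-0.3676 Bond=22.8934
(1,1): Delta=0.0000 Bond=0.0000
V0=0.1332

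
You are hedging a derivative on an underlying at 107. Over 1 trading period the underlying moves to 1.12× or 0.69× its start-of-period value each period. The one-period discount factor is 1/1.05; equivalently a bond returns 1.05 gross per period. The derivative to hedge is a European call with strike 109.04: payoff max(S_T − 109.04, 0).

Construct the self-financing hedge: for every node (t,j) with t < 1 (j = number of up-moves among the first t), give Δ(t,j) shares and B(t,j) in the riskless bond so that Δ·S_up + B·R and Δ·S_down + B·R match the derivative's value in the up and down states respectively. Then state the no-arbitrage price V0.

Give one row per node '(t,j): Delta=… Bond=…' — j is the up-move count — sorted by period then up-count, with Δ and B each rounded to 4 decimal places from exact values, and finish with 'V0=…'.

(0,0): Delta=0.2347 Bond=-16.5050
V0=8.6113

Since d<R<u, set p* = (R−d)/(u−d) = 0.8372; price each node as the discounted p*-expectation of its children.
Payoff layer (t=1): V(1,0)=0.0000, V(1,1)=10.8000
(0,0): S=107.0000. Δ = (V_up−V_dn)/(S_up−S_dn) = (10.8000−0.0000)/(119.8400−73.8300) = 0.2347. V = [p*·10.8000 + (1−p*)·0.0000]/1.05 = 8.6113. B = V − Δ·S = -16.5050.
The time-0 hedge costs 8.6113, which is the no-arbitrage price.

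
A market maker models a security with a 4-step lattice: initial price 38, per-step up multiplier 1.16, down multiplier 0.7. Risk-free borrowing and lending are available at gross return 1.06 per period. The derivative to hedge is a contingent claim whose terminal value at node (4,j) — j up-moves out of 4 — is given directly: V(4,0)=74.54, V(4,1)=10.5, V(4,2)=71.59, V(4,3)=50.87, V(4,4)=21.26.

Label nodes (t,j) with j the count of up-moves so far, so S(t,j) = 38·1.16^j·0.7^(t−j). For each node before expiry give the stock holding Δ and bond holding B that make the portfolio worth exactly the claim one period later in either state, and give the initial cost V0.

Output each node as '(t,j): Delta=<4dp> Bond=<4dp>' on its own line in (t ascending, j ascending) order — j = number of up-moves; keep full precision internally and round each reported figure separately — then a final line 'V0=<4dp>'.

Since d<R<u, set p* = (R−d)/(u−d) = 0.7826; price each node as the discounted p*-expectation of its children.
At expiry t=4: V(4,0)=74.5400, V(4,1)=10.5000, V(4,2)=71.5900, V(4,3)=50.8700, V(4,4)=21.2600
  t=3,j=0: stock 13.0340 → up 15.1194 (V=10.5000), down 9.1238 (V=74.5400). Price 23.0394; hedge Δ=-10.6811, bond B=162.2568.
  t=3,j=1: stock 21.5992 → up 25.0551 (V=71.5900), down 15.1194 (V=10.5000). Price 55.0090; hedge Δ=6.1486, bond B=-77.7953.
  t=3,j=2: stock 35.7930 → up 41.5198 (V=50.8700), down 25.0551 (V=71.5900). Price 52.2400; hedge Δ=-1.2584, bond B=97.2834.
  t=3,j=3: stock 59.3140 → up 68.8043 (V=21.2600), down 41.5198 (V=50.8700). Price 26.1292; hedge Δ=-1.0852, bond B=90.4988.
  t=2,j=0: stock 18.6200 → up 21.5992 (V=55.0090), down 13.0340 (V=23.0394). Price 45.3388; hedge Δ=3.7325, bond B=-24.1605.
  t=2,j=1: stock 30.8560 → up 35.7930 (V=52.2400), down 21.5992 (V=55.0090). Price 49.8509; hedge Δ=-0.1951, bond B=55.8706.
  t=2,j=2: stock 51.1328 → up 59.3140 (V=26.1292), down 35.7930 (V=52.2400). Price 30.0051; hedge Δ=-1.1101, bond B=86.7676.
  t=1,j=0: stock 26.6000 → up 30.8560 (V=49.8509), down 18.6200 (V=45.3388). Price 46.1038; hedge Δ=0.3688, bond B=36.2948.
  t=1,j=1: stock 44.0800 → up 51.1328 (V=30.0051), down 30.8560 (V=49.8509). Price 32.3768; hedge Δ=-0.9787, bond B=75.5197.
  t=0,j=0: stock 38.0000 → up 44.0800 (V=32.3768), down 26.6000 (V=46.1038). Price 33.3594; hedge Δ=-0.7853, bond B=63.2005.
The time-0 hedge costs 33.3594, which is the no-arbitrage price.

(0,0): Delta=-0.7853 Bond=63.2005
(1,0): Delta=0.3688 Bond=36.2948
(1,1): Delta=-0.9787 Bond=75.5197
(2,0): Delta=3.7325 Bond=-24.1605
(2,1): Delta=-0.1951 Bond=55.8706
(2,2): Delta=-1.1101 Bond=86.7676
(3,0): Delta=-10.6811 Bond=162.2568
(3,1): Delta=6.1486 Bond=-77.7953
(3,2): Delta=-1.2584 Bond=97.2834
(3,3): Delta=-1.0852 Bond=90.4988
V0=33.3594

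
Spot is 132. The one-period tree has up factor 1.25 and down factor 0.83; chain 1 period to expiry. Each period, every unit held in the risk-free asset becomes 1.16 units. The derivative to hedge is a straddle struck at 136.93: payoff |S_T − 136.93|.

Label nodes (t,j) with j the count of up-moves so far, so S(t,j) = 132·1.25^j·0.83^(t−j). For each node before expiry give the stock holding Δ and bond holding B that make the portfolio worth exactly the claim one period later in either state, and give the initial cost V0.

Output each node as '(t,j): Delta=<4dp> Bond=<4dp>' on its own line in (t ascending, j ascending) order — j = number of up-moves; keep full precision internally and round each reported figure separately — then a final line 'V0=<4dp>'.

(0,0): Delta=0.0126 Bond=22.4023
V0=24.0690

Under the risk-neutral measure, an up-move has probability p* = (R−d)/(u−d) = 0.7857 and values discount at R = 1.16.
Terminal payoffs: V(1,0)=27.3700, V(1,1)=28.0700
  t=0,j=0: stock 132.0000 → up 165.0000 (V=28.0700), down 109.5600 (V=27.3700). Price 24.0690; hedge Δ=0.0126, bond B=22.4023.
The time-0 hedge costs 24.0690, which is the no-arbitrage price.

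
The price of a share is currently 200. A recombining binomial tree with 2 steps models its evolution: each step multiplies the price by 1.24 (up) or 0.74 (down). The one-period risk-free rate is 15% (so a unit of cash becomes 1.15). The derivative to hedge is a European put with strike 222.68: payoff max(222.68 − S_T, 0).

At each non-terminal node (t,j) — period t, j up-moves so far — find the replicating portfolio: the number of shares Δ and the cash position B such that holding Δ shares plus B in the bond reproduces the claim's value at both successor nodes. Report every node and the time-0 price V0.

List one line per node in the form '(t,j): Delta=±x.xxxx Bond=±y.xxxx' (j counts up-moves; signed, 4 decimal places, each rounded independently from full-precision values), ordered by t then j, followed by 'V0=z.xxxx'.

The replicating-portfolio and risk-neutral prices coincide; use p* = (1.15−0.74)/(1.24−0.74) = 0.8200 for the latter.
Terminal payoffs: V(2,0)=113.1600, V(2,1)=39.1600, V(2,2)=0.0000
Node (1,0) S=148.0000: V=(p*·39.1600+(1−p*)·113.1600)/1.15=45.6348; Δ=(39.1600−113.1600)/(183.5200−109.5200)=-1.0000; B=V−Δ·S=193.6348
Node (1,1) S=248.0000: V=(p*·0.0000+(1−p*)·39.1600)/1.15=6.1294; Δ=(0.0000−39.1600)/(307.5200−183.5200)=-0.3158; B=V−Δ·S=84.4494
Node (0,0) S=200.0000: V=(p*·6.1294+(1−p*)·45.6348)/1.15=11.5134; Δ=(6.1294−45.6348)/(248.0000−148.0000)=-0.3951; B=V−Δ·S=90.5241
Each (Δ,B) replicates both successor values, so the strategy is self-financing and V0 is arbitrage-free.

(0,0): Delta=-0.3951 Bond=90.5241
(1,0): Delta=-1.0000 Bond=193.6348
(1,1): Delta=-0.3158 Bond=84.4494
V0=11.5134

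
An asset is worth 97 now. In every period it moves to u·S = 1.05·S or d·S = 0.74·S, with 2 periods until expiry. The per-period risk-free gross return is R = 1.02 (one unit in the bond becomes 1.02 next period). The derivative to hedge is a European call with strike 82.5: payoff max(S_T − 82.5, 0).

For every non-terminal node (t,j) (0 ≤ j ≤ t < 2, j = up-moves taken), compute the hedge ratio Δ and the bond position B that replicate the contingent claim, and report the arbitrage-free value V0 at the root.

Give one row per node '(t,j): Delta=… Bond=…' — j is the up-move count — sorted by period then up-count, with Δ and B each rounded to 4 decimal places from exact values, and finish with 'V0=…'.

(0,0): Delta=0.7198 Bond=-50.6538
(1,0): Delta=0.0000 Bond=0.0000
(1,1): Delta=0.7741 Bond=-57.2026
V0=19.1663

Since d<R<u, set p* = (R−d)/(u−d) = 0.9032; price each node as the discounted p*-expectation of its children.
Terminal payoffs: V(2,0)=0.0000, V(2,1)=0.0000, V(2,2)=24.4425
(1,0): S=71.7800. Δ = (V_up−V_dn)/(S_up−S_dn) = (0.0000−0.0000)/(75.3690−53.1172) = 0.0000. V = [p*·0.0000 + (1−p*)·0.0000]/1.02 = 0.0000. B = V − Δ·S = 0.0000.
(1,1): S=101.8500. Δ = (V_up−V_dn)/(S_up−S_dn) = (24.4425−0.0000)/(106.9425−75.3690) = 0.7741. V = [p*·24.4425 + (1−p*)·0.0000]/1.02 = 21.6442. B = V − Δ·S = -57.2026.
(0,0): S=97.0000. Δ = (V_up−V_dn)/(S_up−S_dn) = (21.6442−0.0000)/(101.8500−71.7800) = 0.7198. V = [p*·21.6442 + (1−p*)·0.0000]/1.02 = 19.1663. B = V − Δ·S = -50.6538.
Check: Δ(0,0)·S0 + B(0,0) = 19.1663 = V0.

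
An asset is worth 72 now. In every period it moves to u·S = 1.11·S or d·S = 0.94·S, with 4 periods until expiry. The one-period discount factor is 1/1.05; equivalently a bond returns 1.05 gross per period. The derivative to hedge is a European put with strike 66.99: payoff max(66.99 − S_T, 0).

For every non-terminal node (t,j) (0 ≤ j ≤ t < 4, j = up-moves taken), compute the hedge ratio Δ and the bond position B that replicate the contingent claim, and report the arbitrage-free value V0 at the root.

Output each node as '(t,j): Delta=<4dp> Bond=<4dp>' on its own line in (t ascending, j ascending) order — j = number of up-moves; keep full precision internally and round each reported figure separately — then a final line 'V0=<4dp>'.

(0,0): Delta=-0.0419 Bond=3.2150
(1,0): Delta=-0.1218 Bond=8.7793
(1,1): Delta=-0.0051 Bond=0.4284
(2,0): Delta=-0.3507 Bond=23.7819
(2,1): Delta=-0.0160 Bond=1.2745
(2,2): Delta=0.0000 Bond=0.0000
(3,0): Delta=-1.0000 Bond=63.8000
(3,1): Delta=-0.0508 Bond=3.7916
(3,2): Delta=0.0000 Bond=0.0000
(3,3): Delta=0.0000 Bond=0.0000
V0=0.1946

Under the risk-neutral measure, an up-move has probability p* = (R−d)/(u−d) = 0.6471 and values discount at R = 1.05.
Payoff layer (t=4): V(4,0)=10.7761, V(4,1)=0.6097, V(4,2)=0.0000, V(4,3)=0.0000, V(4,4)=0.0000
(3,0): S=59.8020. Δ = (V_up−V_dn)/(S_up−S_dn) = (0.6097−10.7761)/(66.3803−56.2139) = -1.0000. V = [p*·0.6097 + (1−p*)·10.7761]/1.05 = 3.9980. B = V − Δ·S = 63.8000.
(3,1): S=70.6173. Δ = (V_up−V_dn)/(S_up−S_dn) = (0.0000−0.6097)/(78.3852−66.3803) = -0.0508. V = [p*·0.0000 + (1−p*)·0.6097]/1.05 = 0.2050. B = V − Δ·S = 3.7916.
(3,2): S=83.3885. Δ = (V_up−V_dn)/(S_up−S_dn) = (0.0000−0.0000)/(92.5613−78.3852) = 0.0000. V = [p*·0.0000 + (1−p*)·0.0000]/1.05 = 0.0000. B = V − Δ·S = 0.0000.
(3,3): S=98.4694. Δ = (V_up−V_dn)/(S_up−S_dn) = (0.0000−0.0000)/(109.3011−92.5613) = 0.0000. V = [p*·0.0000 + (1−p*)·0.0000]/1.05 = 0.0000. B = V − Δ·S = 0.0000.
(2,0): S=63.6192. Δ = (V_up−V_dn)/(S_up−S_dn) = (0.2050−3.9980)/(70.6173−59.8020) = -0.3507. V = [p*·0.2050 + (1−p*)·3.9980]/1.05 = 1.4701. B = V − Δ·S = 23.7819.
(2,1): S=75.1248. Δ = (V_up−V_dn)/(S_up−S_dn) = (0.0000−0.2050)/(83.3885−70.6173) = -0.0160. V = [p*·0.0000 + (1−p*)·0.2050]/1.05 = 0.0689. B = V − Δ·S = 1.2745.
(2,2): S=88.7112. Δ = (V_up−V_dn)/(S_up−S_dn) = (0.0000−0.0000)/(98.4694−83.3885) = 0.0000. V = [p*·0.0000 + (1−p*)·0.0000]/1.05 = 0.0000. B = V − Δ·S = 0.0000.
(1,0): S=67.6800. Δ = (V_up−V_dn)/(S_up−S_dn) = (0.0689−1.4701)/(75.1248−63.6192) = -0.1218. V = [p*·0.0689 + (1−p*)·1.4701]/1.05 = 0.5366. B = V − Δ·S = 8.7793.
(1,1): S=79.9200. Δ = (V_up−V_dn)/(S_up−S_dn) = (0.0000−0.0689)/(88.7112−75.1248) = -0.0051. V = [p*·0.0000 + (1−p*)·0.0689]/1.05 = 0.0232. B = V − Δ·S = 0.4284.
(0,0): S=72.0000. Δ = (V_up−V_dn)/(S_up−S_dn) = (0.0232−0.5366)/(79.9200−67.6800) = -0.0419. V = [p*·0.0232 + (1−p*)·0.5366]/1.05 = 0.1946. B = V − Δ·S = 3.2150.
Each (Δ,B) replicates both successor values, so the strategy is self-financing and V0 is arbitrage-free.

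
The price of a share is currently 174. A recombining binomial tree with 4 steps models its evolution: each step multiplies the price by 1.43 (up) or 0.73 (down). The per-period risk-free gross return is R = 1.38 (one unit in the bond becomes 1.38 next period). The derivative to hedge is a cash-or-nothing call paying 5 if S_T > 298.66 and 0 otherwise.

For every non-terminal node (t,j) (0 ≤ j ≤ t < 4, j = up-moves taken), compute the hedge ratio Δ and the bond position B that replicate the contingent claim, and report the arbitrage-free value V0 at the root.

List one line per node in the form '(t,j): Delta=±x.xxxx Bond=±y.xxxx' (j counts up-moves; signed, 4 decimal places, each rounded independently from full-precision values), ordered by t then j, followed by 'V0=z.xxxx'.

Since d<R<u, set p* = (R−d)/(u−d) = 0.9286; price each node as the discounted p*-expectation of its children.
Terminal values V(4,·): V(4,0)=0.0000, V(4,1)=0.0000, V(4,2)=0.0000, V(4,3)=5.0000, V(4,4)=5.0000
Node (3,0) S=67.6890: V=(p*·0.0000+(1−p*)·0.0000)/1.38=0.0000; Δ=(0.0000−0.0000)/(96.7952−49.4129)=0.0000; B=V−Δ·S=0.0000
Node (3,1) S=132.5962: V=(p*·0.0000+(1−p*)·0.0000)/1.38=0.0000; Δ=(0.0000−0.0000)/(189.6125−96.7952)=0.0000; B=V−Δ·S=0.0000
Node (3,2) S=259.7432: V=(p*·5.0000+(1−p*)·0.0000)/1.38=3.3644; Δ=(5.0000−0.0000)/(371.4328−189.6125)=0.0275; B=V−Δ·S=-3.7785
Node (3,3) S=508.8120: V=(p*·5.0000+(1−p*)·5.0000)/1.38=3.6232; Δ=(5.0000−5.0000)/(727.6012−371.4328)=0.0000; B=V−Δ·S=3.6232
Node (2,0) S=92.7246: V=(p*·0.0000+(1−p*)·0.0000)/1.38=0.0000; Δ=(0.0000−0.0000)/(132.5962−67.6890)=0.0000; B=V−Δ·S=0.0000
Node (2,1) S=181.6386: V=(p*·3.3644+(1−p*)·0.0000)/1.38=2.2638; Δ=(3.3644−0.0000)/(259.7432−132.5962)=0.0265; B=V−Δ·S=-2.5424
Node (2,2) S=355.8126: V=(p*·3.6232+(1−p*)·3.3644)/1.38=2.6121; Δ=(3.6232−3.3644)/(508.8120−259.7432)=0.0010; B=V−Δ·S=2.2424
Node (1,0) S=127.0200: V=(p*·2.2638+(1−p*)·0.0000)/1.38=1.5233; Δ=(2.2638−0.0000)/(181.6386−92.7246)=0.0255; B=V−Δ·S=-1.7108
Node (1,1) S=248.8200: V=(p*·2.6121+(1−p*)·2.2638)/1.38=1.8748; Δ=(2.6121−2.2638)/(355.8126−181.6386)=0.0020; B=V−Δ·S=1.3773
Node (0,0) S=174.0000: V=(p*·1.8748+(1−p*)·1.5233)/1.38=1.3404; Δ=(1.8748−1.5233)/(248.8200−127.0200)=0.0029; B=V−Δ·S=0.8382
Each (Δ,B) replicates both successor values, so the strategy is self-financing and V0 is arbitrage-free.

(0,0): Delta=0.0029 Bond=0.8382
(1,0): Delta=0.0255 Bond=-1.7108
(1,1): Delta=0.0020 Bond=1.3773
(2,0): Delta=0.0000 Bond=0.0000
(2,1): Delta=0.0265 Bond=-2.5424
(2,2): Delta=0.0010 Bond=2.2424
(3,0): Delta=0.0000 Bond=0.0000
(3,1): Delta=0.0000 Bond=0.0000
(3,2): Delta=0.0275 Bond=-3.7785
(3,3): Delta=0.0000 Bond=3.6232
V0=1.3404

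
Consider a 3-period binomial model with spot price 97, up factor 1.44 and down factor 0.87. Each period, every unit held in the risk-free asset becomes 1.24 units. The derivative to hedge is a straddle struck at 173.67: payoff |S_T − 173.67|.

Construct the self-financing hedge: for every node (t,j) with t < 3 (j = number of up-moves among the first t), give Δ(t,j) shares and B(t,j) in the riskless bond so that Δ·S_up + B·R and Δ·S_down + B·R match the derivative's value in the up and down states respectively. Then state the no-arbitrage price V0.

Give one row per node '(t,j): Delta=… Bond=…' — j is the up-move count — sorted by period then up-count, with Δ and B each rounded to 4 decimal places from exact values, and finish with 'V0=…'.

(0,0): Delta=0.1506 Bond=13.3627
(1,0): Delta=-0.9712 Bond=111.2462
(1,1): Delta=0.5170 Bond=-34.6068
(2,0): Delta=-1.0000 Bond=140.0565
(2,1): Delta=-0.9619 Bond=136.8042
(2,2): Delta=1.0000 Bond=-140.0565
V0=27.9754

No-arbitrage ⇒ martingale measure with p* = (R−d)/(u−d) = 0.6491.
Terminal values V(3,·): V(3,0)=109.7952, V(3,1)=67.9462, V(3,2)=1.3211, V(3,3)=115.9704
Node (2,0) S=73.4193: V=(p*·67.9462+(1−p*)·109.7952)/1.24=66.6372; Δ=(67.9462−109.7952)/(105.7238−63.8748)=-1.0000; B=V−Δ·S=140.0565
Node (2,1) S=121.5216: V=(p*·1.3211+(1−p*)·67.9462)/1.24=19.9180; Δ=(1.3211−67.9462)/(174.9911−105.7238)=-0.9619; B=V−Δ·S=136.8042
Node (2,2) S=201.1392: V=(p*·115.9704+(1−p*)·1.3211)/1.24=61.0827; Δ=(115.9704−1.3211)/(289.6404−174.9911)=1.0000; B=V−Δ·S=-140.0565
Node (1,0) S=84.3900: V=(p*·19.9180+(1−p*)·66.6372)/1.24=29.2828; Δ=(19.9180−66.6372)/(121.5216−73.4193)=-0.9712; B=V−Δ·S=111.2462
Node (1,1) S=139.6800: V=(p*·61.0827+(1−p*)·19.9180)/1.24=37.6121; Δ=(61.0827−19.9180)/(201.1392−121.5216)=0.5170; B=V−Δ·S=-34.6068
Node (0,0) S=97.0000: V=(p*·37.6121+(1−p*)·29.2828)/1.24=27.9754; Δ=(37.6121−29.2828)/(139.6800−84.3900)=0.1506; B=V−Δ·S=13.3627
Check: Δ(0,0)·S0 + B(0,0) = 27.9754 = V0.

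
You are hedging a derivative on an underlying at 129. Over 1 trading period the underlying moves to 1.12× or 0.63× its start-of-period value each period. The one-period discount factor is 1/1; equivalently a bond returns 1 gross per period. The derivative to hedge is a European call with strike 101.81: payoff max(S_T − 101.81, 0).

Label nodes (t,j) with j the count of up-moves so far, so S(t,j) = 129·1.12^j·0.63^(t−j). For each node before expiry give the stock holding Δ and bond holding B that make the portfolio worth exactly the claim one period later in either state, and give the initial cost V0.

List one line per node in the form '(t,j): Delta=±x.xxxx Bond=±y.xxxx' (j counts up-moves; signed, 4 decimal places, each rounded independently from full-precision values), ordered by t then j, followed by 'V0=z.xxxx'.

No-arbitrage ⇒ martingale measure with p* = (R−d)/(u−d) = 0.7551.
Terminal values V(1,·): V(1,0)=0.0000, V(1,1)=42.6700
  t=0,j=0: stock 129.0000 → up 144.4800 (V=42.6700), down 81.2700 (V=0.0000). Price 32.2202; hedge Δ=0.6751, bond B=-54.8614.
Each (Δ,B) replicates both successor values, so the strategy is self-financing and V0 is arbitrage-free.

(0,0): Delta=0.6751 Bond=-54.8614
V0=32.2202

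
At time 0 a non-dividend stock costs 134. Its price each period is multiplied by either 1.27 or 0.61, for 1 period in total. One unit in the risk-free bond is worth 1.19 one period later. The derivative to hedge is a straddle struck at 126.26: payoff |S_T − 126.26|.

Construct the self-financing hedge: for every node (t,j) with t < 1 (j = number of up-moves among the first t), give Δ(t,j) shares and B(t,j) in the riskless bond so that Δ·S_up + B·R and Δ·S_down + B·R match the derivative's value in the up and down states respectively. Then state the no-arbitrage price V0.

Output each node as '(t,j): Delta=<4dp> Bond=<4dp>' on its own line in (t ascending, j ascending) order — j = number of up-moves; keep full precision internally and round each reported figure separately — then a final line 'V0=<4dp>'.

No-arbitrage ⇒ martingale measure with p* = (R−d)/(u−d) = 0.8788.
Terminal values V(1,·): V(1,0)=44.5200, V(1,1)=43.9200
Node (0,0) S=134.0000: V=(p*·43.9200+(1−p*)·44.5200)/1.19=36.9687; Δ=(43.9200−44.5200)/(170.1800−81.7400)=-0.0068; B=V−Δ·S=37.8778
Each (Δ,B) replicates both successor values, so the strategy is self-financing and V0 is arbitrage-free.

(0,0): Delta=-0.0068 Bond=37.8778
V0=36.9687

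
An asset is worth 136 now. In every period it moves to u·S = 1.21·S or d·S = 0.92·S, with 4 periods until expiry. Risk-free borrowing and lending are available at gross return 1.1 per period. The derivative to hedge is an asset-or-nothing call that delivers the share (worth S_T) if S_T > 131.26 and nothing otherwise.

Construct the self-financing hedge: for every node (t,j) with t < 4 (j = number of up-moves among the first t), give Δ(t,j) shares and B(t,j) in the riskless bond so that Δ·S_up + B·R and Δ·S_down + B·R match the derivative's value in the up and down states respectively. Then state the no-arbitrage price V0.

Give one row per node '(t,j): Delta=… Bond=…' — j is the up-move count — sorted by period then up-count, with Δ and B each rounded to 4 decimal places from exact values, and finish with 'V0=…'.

Risk-neutral probability p* = (R−d)/(u−d) = (1.1−0.92)/(1.21−0.92) = 0.6207.
Terminal payoffs: V(4,0)=0.0000, V(4,1)=0.0000, V(4,2)=168.5331, V(4,3)=221.6577, V(4,4)=291.5281
  t=3,j=0: stock 105.9016 → up 128.1409 (V=0.0000), down 97.4294 (V=0.0000). Price 0.0000; hedge Δ=0.0000, bond B=0.0000.
  t=3,j=1: stock 139.2836 → up 168.5331 (V=168.5331), down 128.1409 (V=0.0000). Price 95.0971; hedge Δ=4.1724, bond B=-486.0517.
  t=3,j=2: stock 183.1882 → up 221.6577 (V=221.6577), down 168.5331 (V=168.5331). Price 183.1882; hedge Δ=1.0000, bond B=0.0000.
  t=3,j=3: stock 240.9323 → up 291.5281 (V=291.5281), down 221.6577 (V=221.6577). Price 240.9323; hedge Δ=1.0000, bond B=0.0000.
  t=2,j=0: stock 115.1104 → up 139.2836 (V=95.0971), down 105.9016 (V=0.0000). Price 53.6598; hedge Δ=2.8488, bond B=-274.2611.
  t=2,j=1: stock 151.3952 → up 183.1882 (V=183.1882), down 139.2836 (V=95.0971). Price 136.1585; hedge Δ=2.0064, bond B=-167.6040.
  t=2,j=2: stock 199.1176 → up 240.9323 (V=240.9323), down 183.1882 (V=183.1882). Price 199.1176; hedge Δ=1.0000, bond B=0.0000.
  t=1,j=0: stock 125.1200 → up 151.3952 (V=136.1585), down 115.1104 (V=53.6598). Price 95.3326; hedge Δ=2.2736, bond B=-189.1456.
  t=1,j=1: stock 164.5600 → up 199.1176 (V=199.1176), down 151.3952 (V=136.1585). Price 159.3060; hedge Δ=1.3193, bond B=-57.7945.
  t=0,j=0: stock 136.0000 → up 164.5600 (V=159.3060), down 125.1200 (V=95.3326). Price 122.7638; hedge Δ=1.6220, bond B=-97.8339.
Root portfolio cost Δ·136+B reproduces V0=122.7638.

(0,0): Delta=1.6220 Bond=-97.8339
(1,0): Delta=2.2736 Bond=-189.1456
(1,1): Delta=1.3193 Bond=-57.7945
(2,0): Delta=2.8488 Bond=-274.2611
(2,1): Delta=2.0064 Bond=-167.6040
(2,2): Delta=1.0000 Bond=0.0000
(3,0): Delta=0.0000 Bond=0.0000
(3,1): Delta=4.1724 Bond=-486.0517
(3,2): Delta=1.0000 Bond=0.0000
(3,3): Delta=1.0000 Bond=0.0000
V0=122.7638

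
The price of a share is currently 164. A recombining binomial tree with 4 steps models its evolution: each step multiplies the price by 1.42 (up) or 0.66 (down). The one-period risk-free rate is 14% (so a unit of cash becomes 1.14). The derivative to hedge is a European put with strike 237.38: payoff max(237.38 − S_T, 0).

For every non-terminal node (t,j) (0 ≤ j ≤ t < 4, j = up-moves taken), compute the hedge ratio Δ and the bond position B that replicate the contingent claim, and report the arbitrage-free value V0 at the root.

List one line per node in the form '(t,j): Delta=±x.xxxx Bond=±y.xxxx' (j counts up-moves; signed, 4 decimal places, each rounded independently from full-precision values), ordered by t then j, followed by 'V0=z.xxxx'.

Since d<R<u, set p* = (R−d)/(u−d) = 0.6316; price each node as the discounted p*-expectation of its children.
Payoff layer (t=4): V(4,0)=206.2614, V(4,1)=170.4279, V(4,2)=93.3316, V(4,3)=0.0000, V(4,4)=0.0000
  t=3,j=0: stock 47.1493 → up 66.9521 (V=170.4279), down 31.1186 (V=206.2614). Price 161.0787; hedge Δ=-1.0000, bond B=208.2281.
  t=3,j=1: stock 101.4425 → up 144.0484 (V=93.3316), down 66.9521 (V=170.4279). Price 106.7855; hedge Δ=-1.0000, bond B=208.2281.
  t=3,j=2: stock 218.2551 → up 309.9223 (V=0.0000), down 144.0484 (V=93.3316). Price 30.1626; hedge Δ=-0.5627, bond B=152.9673.
  t=3,j=3: stock 469.5792 → up 666.8025 (V=0.0000), down 309.9223 (V=0.0000). Price 0.0000; hedge Δ=0.0000, bond B=0.0000.
  t=2,j=0: stock 71.4384 → up 101.4425 (V=106.7855), down 47.1493 (V=161.0787). Price 111.2178; hedge Δ=-1.0000, bond B=182.6562.
  t=2,j=1: stock 153.7008 → up 218.2551 (V=30.1626), down 101.4425 (V=106.7855). Price 51.2211; hedge Δ=-0.6559, bond B=152.0408.
  t=2,j=2: stock 330.6896 → up 469.5792 (V=0.0000), down 218.2551 (V=30.1626). Price 9.7478; hedge Δ=-0.1200, bond B=49.4354.
  t=1,j=0: stock 108.2400 → up 153.7008 (V=51.2211), down 71.4384 (V=111.2178). Price 64.3203; hedge Δ=-0.7293, bond B=143.2633.
  t=1,j=1: stock 232.8800 → up 330.6896 (V=9.7478), down 153.7008 (V=51.2211). Price 21.9539; hedge Δ=-0.2343, bond B=76.5240.
  t=0,j=0: stock 164.0000 → up 232.8800 (V=21.9539), down 108.2400 (V=64.3203). Price 32.9496; hedge Δ=-0.3399, bond B=88.6949.
Each (Δ,B) replicates both successor values, so the strategy is self-financing and V0 is arbitrage-free.

(0,0): Delta=-0.3399 Bond=88.6949
(1,0): Delta=-0.7293 Bond=143.2633
(1,1): Delta=-0.2343 Bond=76.5240
(2,0): Delta=-1.0000 Bond=182.6562
(2,1): Delta=-0.6559 Bond=152.0408
(2,2): Delta=-0.1200 Bond=49.4354
(3,0): Delta=-1.0000 Bond=208.2281
(3,1): Delta=-1.0000 Bond=208.2281
(3,2): Delta=-0.5627 Bond=152.9673
(3,3): Delta=0.0000 Bond=0.0000
V0=32.9496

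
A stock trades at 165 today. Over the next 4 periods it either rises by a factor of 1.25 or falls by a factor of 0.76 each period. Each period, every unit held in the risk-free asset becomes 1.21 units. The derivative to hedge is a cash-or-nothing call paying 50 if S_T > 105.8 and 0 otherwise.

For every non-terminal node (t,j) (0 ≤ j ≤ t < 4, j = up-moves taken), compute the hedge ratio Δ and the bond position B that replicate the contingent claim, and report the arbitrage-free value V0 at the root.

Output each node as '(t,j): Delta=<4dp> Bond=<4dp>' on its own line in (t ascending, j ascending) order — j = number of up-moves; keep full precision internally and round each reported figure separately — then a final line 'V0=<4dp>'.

(0,0): Delta=0.0064 Bond=22.2202
(1,0): Delta=0.0833 Bond=17.2402
(1,1): Delta=0.0023 Bond=27.7439
(2,0): Delta=0.8126 Bond=-48.6444
(2,1): Delta=0.0439 Bond=27.0389
(2,2): Delta=0.0000 Bond=34.1507
(3,0): Delta=0.0000 Bond=0.0000
(3,1): Delta=0.8566 Bond=-64.0918
(3,2): Delta=0.0000 Bond=41.3223
(3,3): Delta=0.0000 Bond=41.3223
V0=23.2777

No-arbitrage ⇒ martingale measure with p* = (R−d)/(u−d) = 0.9184.
Terminal values V(4,·): V(4,0)=0.0000, V(4,1)=0.0000, V(4,2)=50.0000, V(4,3)=50.0000, V(4,4)=50.0000
(3,0): S=72.4310. Δ = (V_up−V_dn)/(S_up−S_dn) = (0.0000−0.0000)/(90.5388−55.0476) = 0.0000. V = [p*·0.0000 + (1−p*)·0.0000]/1.21 = 0.0000. B = V − Δ·S = 0.0000.
(3,1): S=119.1300. Δ = (V_up−V_dn)/(S_up−S_dn) = (50.0000−0.0000)/(148.9125−90.5388) = 0.8566. V = [p*·50.0000 + (1−p*)·0.0000]/1.21 = 37.9491. B = V − Δ·S = -64.0918.
(3,2): S=195.9375. Δ = (V_up−V_dn)/(S_up−S_dn) = (50.0000−50.0000)/(244.9219−148.9125) = 0.0000. V = [p*·50.0000 + (1−p*)·50.0000]/1.21 = 41.3223. B = V − Δ·S = 41.3223.
(3,3): S=322.2656. Δ = (V_up−V_dn)/(S_up−S_dn) = (50.0000−50.0000)/(402.8320−244.9219) = 0.0000. V = [p*·50.0000 + (1−p*)·50.0000]/1.21 = 41.3223. B = V − Δ·S = 41.3223.
(2,0): S=95.3040. Δ = (V_up−V_dn)/(S_up−S_dn) = (37.9491−0.0000)/(119.1300−72.4310) = 0.8126. V = [p*·37.9491 + (1−p*)·0.0000]/1.21 = 28.8026. B = V − Δ·S = -48.6444.
(2,1): S=156.7500. Δ = (V_up−V_dn)/(S_up−S_dn) = (41.3223−37.9491)/(195.9375−119.1300) = 0.0439. V = [p*·41.3223 + (1−p*)·37.9491]/1.21 = 33.9231. B = V − Δ·S = 27.0389.
(2,2): S=257.8125. Δ = (V_up−V_dn)/(S_up−S_dn) = (41.3223−41.3223)/(322.2656−195.9375) = 0.0000. V = [p*·41.3223 + (1−p*)·41.3223]/1.21 = 34.1507. B = V − Δ·S = 34.1507.
(1,0): S=125.4000. Δ = (V_up−V_dn)/(S_up−S_dn) = (33.9231−28.8026)/(156.7500−95.3040) = 0.0833. V = [p*·33.9231 + (1−p*)·28.8026]/1.21 = 27.6902. B = V − Δ·S = 17.2402.
(1,1): S=206.2500. Δ = (V_up−V_dn)/(S_up−S_dn) = (34.1507−33.9231)/(257.8125−156.7500) = 0.0023. V = [p*·34.1507 + (1−p*)·33.9231]/1.21 = 28.2083. B = V − Δ·S = 27.7439.
(0,0): S=165.0000. Δ = (V_up−V_dn)/(S_up−S_dn) = (28.2083−27.6902)/(206.2500−125.4000) = 0.0064. V = [p*·28.2083 + (1−p*)·27.6902]/1.21 = 23.2777. B = V − Δ·S = 22.2202.
Self-financing check: at every node Δ·S+B equals the discounted successor values.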